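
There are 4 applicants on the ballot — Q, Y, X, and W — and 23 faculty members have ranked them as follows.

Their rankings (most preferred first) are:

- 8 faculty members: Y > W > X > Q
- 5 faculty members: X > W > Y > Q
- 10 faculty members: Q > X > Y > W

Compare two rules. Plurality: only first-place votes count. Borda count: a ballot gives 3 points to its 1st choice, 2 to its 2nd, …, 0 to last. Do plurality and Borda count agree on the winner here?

Plurality first-place counts: Q 10, Y 8, X 5, W 0 → Q.
Borda totals: Q 30, Y 39, X 43, W 26 → X.
The two rules disagree: plurality picks Q, Borda picks X.

No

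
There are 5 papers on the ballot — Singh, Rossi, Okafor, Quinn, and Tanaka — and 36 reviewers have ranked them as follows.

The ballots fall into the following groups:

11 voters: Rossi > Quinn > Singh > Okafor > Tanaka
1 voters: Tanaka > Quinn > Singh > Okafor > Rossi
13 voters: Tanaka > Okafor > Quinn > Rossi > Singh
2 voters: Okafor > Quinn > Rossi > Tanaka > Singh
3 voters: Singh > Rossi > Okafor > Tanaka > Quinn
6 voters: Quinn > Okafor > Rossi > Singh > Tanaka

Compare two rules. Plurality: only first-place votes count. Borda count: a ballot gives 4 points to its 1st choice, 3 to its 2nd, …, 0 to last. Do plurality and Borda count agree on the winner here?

Plurality first-place counts: Singh 3, Rossi 11, Okafor 2, Quinn 6, Tanaka 14 → Tanaka.
Borda totals: Singh 42, Rossi 82, Okafor 83, Quinn 92, Tanaka 61 → Quinn.
The two rules disagree: plurality picks Tanaka, Borda picks Quinn.

No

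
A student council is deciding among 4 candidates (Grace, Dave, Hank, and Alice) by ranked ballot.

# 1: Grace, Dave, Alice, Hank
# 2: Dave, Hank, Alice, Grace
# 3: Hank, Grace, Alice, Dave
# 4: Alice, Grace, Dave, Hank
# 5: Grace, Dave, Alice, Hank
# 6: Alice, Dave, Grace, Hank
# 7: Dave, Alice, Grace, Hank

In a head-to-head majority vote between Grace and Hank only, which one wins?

Ballots ranking Grace above Hank: 5.
Ballots ranking Hank above Grace: 2.
Grace wins the head-to-head, 5–2.

Grace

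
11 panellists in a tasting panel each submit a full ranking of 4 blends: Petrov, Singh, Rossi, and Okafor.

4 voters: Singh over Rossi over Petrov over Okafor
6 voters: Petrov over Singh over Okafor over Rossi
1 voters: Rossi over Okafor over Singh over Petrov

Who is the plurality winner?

First-place vote totals:
  Petrov: 6
  Singh: 4
  Rossi: 1
  Okafor: 0
Petrov has the most first-place votes.

Petrov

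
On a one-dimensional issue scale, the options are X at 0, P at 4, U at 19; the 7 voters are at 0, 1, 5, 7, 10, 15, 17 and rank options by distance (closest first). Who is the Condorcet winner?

P

With single-peaked preferences on a line, the Condorcet winner is the candidate closest to the median voter.
The median voter (position 7) is closest to P at 4.
Check: P vs X — voters closer to P: 5 of 7.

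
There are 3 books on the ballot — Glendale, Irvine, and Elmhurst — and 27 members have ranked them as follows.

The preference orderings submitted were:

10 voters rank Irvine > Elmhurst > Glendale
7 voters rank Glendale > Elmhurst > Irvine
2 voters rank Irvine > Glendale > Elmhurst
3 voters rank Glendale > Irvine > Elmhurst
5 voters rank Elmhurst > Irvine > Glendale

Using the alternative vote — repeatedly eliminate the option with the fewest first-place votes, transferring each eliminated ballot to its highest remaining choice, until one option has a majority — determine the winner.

Round 1: Irvine 12, Glendale 10, Elmhurst 5. Elmhurst has the fewest and is eliminated.
Round 2: Irvine 17, Glendale 10. Irvine has a majority.

Irvine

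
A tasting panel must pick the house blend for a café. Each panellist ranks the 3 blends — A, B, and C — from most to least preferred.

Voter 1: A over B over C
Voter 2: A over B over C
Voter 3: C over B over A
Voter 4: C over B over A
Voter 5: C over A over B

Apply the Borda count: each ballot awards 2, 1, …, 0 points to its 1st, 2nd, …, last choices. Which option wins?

C

Borda scores:
  A: 2 + 2 + 0 + 0 + 1 = 5
  B: 1 + 1 + 1 + 1 + 0 = 4
  C: 0 + 0 + 2 + 2 + 2 = 6
C has the highest total.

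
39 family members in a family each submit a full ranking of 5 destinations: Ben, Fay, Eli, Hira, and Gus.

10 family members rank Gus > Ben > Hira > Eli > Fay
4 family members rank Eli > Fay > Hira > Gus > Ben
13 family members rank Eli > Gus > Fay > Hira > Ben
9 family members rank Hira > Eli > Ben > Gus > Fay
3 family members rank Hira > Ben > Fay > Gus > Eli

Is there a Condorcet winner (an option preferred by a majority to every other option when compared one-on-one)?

No

Head-to-head results (39 voters total):
Ben vs Fay: Ben wins 22–17.
Ben vs Eli: Eli wins 26–13.
Ben vs Hira: Hira wins 29–10.
Ben vs Gus: Gus wins 27–12.
Fay vs Eli: Eli wins 36–3.
Fay vs Hira: Hira wins 22–17.
Fay vs Gus: Gus wins 32–7.
Eli vs Hira: Hira wins 22–17.
Eli vs Gus: Eli wins 26–13.
Hira vs Gus: Gus wins 23–16.
No candidate beats all others: Eli beats Gus beats Hira beats Eli, a majority cycle.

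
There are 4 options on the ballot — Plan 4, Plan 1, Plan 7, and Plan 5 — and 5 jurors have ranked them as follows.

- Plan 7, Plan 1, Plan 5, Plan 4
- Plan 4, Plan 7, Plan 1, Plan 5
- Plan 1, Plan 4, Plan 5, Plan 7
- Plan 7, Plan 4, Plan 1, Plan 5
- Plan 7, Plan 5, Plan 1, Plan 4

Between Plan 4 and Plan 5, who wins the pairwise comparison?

Plan 4

Ballots ranking Plan 4 above Plan 5: 3.
Ballots ranking Plan 5 above Plan 4: 2.
Plan 4 wins the head-to-head, 3–2.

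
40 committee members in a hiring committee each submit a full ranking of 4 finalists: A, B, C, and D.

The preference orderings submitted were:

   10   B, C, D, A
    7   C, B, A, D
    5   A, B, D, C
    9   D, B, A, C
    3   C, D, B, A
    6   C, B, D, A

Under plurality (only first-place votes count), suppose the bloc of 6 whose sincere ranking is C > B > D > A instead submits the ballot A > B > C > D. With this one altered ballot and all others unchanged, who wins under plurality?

A

First-place totals with the altered ballot: A 11, B 10, C 10, D 9.
The switch changes the winner from C to A.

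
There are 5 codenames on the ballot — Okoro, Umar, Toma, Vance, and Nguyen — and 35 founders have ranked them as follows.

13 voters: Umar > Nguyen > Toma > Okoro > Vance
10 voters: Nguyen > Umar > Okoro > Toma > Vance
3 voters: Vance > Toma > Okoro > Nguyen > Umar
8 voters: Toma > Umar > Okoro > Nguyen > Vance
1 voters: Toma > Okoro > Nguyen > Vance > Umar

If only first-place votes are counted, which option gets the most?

First-place vote totals:
  Okoro: 0
  Umar: 13
  Toma: 9
  Vance: 3
  Nguyen: 10
Umar has the most first-place votes.

Umar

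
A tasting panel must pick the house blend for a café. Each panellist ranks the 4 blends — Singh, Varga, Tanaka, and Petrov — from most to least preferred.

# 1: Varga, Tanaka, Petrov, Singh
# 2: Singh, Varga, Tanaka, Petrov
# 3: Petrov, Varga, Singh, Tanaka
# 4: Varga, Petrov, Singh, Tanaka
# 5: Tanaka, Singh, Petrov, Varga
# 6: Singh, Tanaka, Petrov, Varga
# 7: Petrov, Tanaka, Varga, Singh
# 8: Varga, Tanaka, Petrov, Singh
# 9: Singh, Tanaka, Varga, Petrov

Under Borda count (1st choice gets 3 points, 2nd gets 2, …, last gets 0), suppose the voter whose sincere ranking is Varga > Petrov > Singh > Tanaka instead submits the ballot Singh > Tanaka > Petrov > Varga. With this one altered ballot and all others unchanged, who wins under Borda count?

Tanaka

Borda totals with the altered ballot: Singh 15, Varga 12, Tanaka 16, Petrov 11.
The switch changes the winner from Varga to Tanaka.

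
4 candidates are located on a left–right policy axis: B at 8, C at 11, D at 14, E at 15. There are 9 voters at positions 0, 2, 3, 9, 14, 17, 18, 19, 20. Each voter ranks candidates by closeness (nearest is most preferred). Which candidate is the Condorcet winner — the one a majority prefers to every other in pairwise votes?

With single-peaked preferences on a line, the Condorcet winner is the candidate closest to the median voter.
The median voter (position 14) is closest to D at 14.
Check: D vs B — voters closer to D: 5 of 9.

D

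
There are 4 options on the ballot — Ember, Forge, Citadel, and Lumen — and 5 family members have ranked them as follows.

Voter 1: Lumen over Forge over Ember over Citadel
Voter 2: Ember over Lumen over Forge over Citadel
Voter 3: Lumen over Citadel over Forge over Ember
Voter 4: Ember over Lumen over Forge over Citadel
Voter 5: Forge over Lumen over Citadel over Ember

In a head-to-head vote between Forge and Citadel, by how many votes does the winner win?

3

Ballots ranking Forge above Citadel: 4.
Ballots ranking Citadel above Forge: 1.
Forge wins 4–1, a margin of 3.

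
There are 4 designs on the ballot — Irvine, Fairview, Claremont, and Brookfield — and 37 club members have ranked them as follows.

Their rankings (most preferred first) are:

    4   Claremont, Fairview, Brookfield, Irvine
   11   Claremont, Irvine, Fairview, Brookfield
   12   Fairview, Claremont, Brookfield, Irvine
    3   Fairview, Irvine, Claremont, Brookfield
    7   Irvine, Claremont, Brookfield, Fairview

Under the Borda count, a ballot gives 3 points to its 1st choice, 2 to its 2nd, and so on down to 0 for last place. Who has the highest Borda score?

Borda scores:
  Irvine: 4·0 + 11·2 + 12·0 + 3·2 + 7·3 = 49
  Fairview: 4·2 + 11·1 + 12·3 + 3·3 + 7·0 = 64
  Claremont: 4·3 + 11·3 + 12·2 + 3·1 + 7·2 = 86
  Brookfield: 4·1 + 11·0 + 12·1 + 3·0 + 7·1 = 23
Claremont has the highest total.

Claremont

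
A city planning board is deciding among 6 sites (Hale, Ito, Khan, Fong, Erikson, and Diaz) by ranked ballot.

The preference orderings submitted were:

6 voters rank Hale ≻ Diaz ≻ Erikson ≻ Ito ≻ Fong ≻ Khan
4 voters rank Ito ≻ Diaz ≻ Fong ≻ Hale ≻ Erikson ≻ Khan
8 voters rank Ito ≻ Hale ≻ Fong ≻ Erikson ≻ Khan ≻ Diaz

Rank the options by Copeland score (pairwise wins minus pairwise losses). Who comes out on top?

Ito

Pairwise results:
  Hale vs Ito: Ito wins 12–6.
  Hale vs Khan: Hale wins 18–0.
  Hale vs Fong: Hale wins 14–4.
  Hale vs Erikson: Hale wins 18–0.
  Hale vs Diaz: Hale wins 14–4.
  Ito vs Khan: Ito wins 18–0.
  Ito vs Fong: Ito wins 18–0.
  Ito vs Erikson: Ito wins 12–6.
  Ito vs Diaz: Ito wins 12–6.
  Khan vs Fong: Fong wins 18–0.
  Khan vs Erikson: Erikson wins 18–0.
  Khan vs Diaz: Diaz wins 10–8.
  Fong vs Erikson: Fong wins 12–6.
  Fong vs Diaz: Diaz wins 10–8.
  Erikson vs Diaz: Diaz wins 10–8.
Copeland scores (wins − losses):
  Hale: 4 − 1 = 3
  Ito: 5 − 0 = 5
  Khan: 0 − 5 = -5
  Fong: 2 − 3 = -1
  Erikson: 1 − 4 = -3
  Diaz: 3 − 2 = 1
Ito has the best Copeland score.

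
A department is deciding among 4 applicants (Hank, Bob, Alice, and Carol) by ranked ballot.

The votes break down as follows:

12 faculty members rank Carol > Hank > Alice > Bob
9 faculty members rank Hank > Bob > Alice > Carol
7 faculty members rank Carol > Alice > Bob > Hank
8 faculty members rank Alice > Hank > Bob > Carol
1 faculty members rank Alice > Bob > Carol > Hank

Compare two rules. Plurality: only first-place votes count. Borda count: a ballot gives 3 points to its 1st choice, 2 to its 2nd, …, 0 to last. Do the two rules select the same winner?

Plurality first-place counts: Hank 9, Bob 0, Alice 9, Carol 19 → Carol.
Borda totals: Hank 67, Bob 35, Alice 62, Carol 58 → Hank.
The two rules disagree: plurality picks Carol, Borda picks Hank.

No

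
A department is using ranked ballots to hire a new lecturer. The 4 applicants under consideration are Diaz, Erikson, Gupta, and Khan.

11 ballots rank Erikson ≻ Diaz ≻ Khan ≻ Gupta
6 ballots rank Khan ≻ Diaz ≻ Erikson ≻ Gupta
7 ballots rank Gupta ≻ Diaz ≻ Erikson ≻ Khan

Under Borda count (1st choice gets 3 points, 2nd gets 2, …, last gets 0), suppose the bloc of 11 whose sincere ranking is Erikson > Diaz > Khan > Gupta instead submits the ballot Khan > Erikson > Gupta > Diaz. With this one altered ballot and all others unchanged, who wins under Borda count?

Khan

Borda totals with the altered ballot: Diaz 26, Erikson 35, Gupta 32, Khan 51.
The switch changes the winner from Diaz to Khan.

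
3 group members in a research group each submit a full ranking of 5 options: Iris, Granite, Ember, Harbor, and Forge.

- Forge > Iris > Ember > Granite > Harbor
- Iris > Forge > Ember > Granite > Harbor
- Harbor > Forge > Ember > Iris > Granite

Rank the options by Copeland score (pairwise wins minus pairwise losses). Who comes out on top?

Pairwise results:
  Iris vs Granite: Iris wins 3–0.
  Iris vs Ember: Iris wins 2–1.
  Iris vs Harbor: Iris wins 2–1.
  Iris vs Forge: Forge wins 2–1.
  Granite vs Ember: Ember wins 3–0.
  Granite vs Harbor: Granite wins 2–1.
  Granite vs Forge: Forge wins 3–0.
  Ember vs Harbor: Ember wins 2–1.
  Ember vs Forge: Forge wins 3–0.
  Harbor vs Forge: Forge wins 2–1.
Copeland scores (wins − losses):
  Iris: 3 − 1 = 2
  Granite: 1 − 3 = -2
  Ember: 2 − 2 = 0
  Harbor: 0 − 4 = -4
  Forge: 4 − 0 = 4
Forge has the best Copeland score.

Forge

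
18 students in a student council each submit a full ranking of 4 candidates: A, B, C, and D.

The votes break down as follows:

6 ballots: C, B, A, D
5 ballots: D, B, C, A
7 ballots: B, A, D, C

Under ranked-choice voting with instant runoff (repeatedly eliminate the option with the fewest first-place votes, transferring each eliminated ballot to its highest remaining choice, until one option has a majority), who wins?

Round 1: B 7, C 6, D 5, A 0. A has the fewest and is eliminated.
Round 2: B 7, C 6, D 5. D has the fewest and is eliminated.
Round 3: B 12, C 6. B has a majority.

B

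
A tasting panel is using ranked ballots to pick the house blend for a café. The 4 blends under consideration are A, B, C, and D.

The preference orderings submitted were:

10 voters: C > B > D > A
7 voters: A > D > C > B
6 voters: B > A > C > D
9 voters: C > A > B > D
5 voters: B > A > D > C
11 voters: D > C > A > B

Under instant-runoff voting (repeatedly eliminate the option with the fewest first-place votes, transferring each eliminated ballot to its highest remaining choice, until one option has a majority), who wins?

Round 1: C 19, B 11, D 11, A 7. A has the fewest and is eliminated.
Round 2: C 19, D 18, B 11. B has the fewest and is eliminated.
Round 3: C 25, D 23. C has a majority.

C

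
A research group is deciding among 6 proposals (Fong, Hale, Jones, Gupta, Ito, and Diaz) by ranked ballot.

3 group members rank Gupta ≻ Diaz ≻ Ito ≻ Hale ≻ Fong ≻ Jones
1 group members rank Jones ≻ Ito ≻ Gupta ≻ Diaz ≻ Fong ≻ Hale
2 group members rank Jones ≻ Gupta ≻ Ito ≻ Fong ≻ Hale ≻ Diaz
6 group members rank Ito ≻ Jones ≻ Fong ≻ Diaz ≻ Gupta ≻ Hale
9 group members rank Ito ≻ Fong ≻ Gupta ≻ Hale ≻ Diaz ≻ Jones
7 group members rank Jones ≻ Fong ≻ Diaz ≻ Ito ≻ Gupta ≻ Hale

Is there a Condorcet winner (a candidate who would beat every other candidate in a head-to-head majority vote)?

Yes

Head-to-head results (28 voters total):
Fong vs Hale: Fong wins 25–3.
Fong vs Jones: Jones wins 16–12.
Fong vs Gupta: Fong wins 22–6.
Fong vs Ito: Ito wins 21–7.
Fong vs Diaz: Fong wins 24–4.
Hale vs Jones: Jones wins 16–12.
Hale vs Gupta: Gupta wins 28–0.
Hale vs Ito: Ito wins 28–0.
Hale vs Diaz: Diaz wins 17–11.
Jones vs Gupta: Jones wins 16–12.
Jones vs Ito: Ito wins 18–10.
Jones vs Diaz: Jones wins 16–12.
Gupta vs Ito: Ito wins 23–5.
Gupta vs Diaz: Gupta wins 15–13.
Ito vs Diaz: Ito wins 18–10.
Ito beats each rival — Fong (21–7), Hale (28–0), Jones (18–10), Gupta (23–5), Diaz (18–10) — so Ito is the Condorcet winner.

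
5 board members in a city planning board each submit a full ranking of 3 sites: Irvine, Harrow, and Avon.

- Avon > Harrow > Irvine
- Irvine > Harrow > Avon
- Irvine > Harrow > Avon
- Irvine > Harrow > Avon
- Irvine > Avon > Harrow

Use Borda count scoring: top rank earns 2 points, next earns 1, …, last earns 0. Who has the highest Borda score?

Borda scores:
  Irvine: 0 + 2 + 2 + 2 + 2 = 8
  Harrow: 1 + 1 + 1 + 1 + 0 = 4
  Avon: 2 + 0 + 0 + 0 + 1 = 3
Irvine has the highest total.

Irvine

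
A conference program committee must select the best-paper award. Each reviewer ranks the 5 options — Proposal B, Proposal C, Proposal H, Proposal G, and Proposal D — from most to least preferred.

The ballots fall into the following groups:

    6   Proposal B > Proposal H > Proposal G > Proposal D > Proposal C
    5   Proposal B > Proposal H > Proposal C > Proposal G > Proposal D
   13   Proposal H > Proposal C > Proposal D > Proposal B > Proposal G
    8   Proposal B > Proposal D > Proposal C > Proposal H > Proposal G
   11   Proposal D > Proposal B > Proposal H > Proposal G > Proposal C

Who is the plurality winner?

First-place vote totals:
  Proposal B: 19
  Proposal C: 0
  Proposal H: 13
  Proposal G: 0
  Proposal D: 11
Proposal B has the most first-place votes.

Proposal B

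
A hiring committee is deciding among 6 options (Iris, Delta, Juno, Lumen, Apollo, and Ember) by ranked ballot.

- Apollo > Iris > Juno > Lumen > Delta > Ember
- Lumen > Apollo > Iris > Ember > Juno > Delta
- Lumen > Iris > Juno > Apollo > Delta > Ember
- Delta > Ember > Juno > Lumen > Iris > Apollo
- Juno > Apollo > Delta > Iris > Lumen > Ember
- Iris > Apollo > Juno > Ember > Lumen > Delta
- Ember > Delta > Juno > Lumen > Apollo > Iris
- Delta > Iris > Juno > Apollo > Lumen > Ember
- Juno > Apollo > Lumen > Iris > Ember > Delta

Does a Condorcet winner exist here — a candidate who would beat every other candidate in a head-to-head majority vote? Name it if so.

Head-to-head results (9 voters total):
Iris vs Delta: Iris wins 5–4.
Iris vs Juno: Iris wins 5–4.
Iris vs Lumen: Lumen wins 5–4.
Iris vs Apollo: Apollo wins 5–4.
Iris vs Ember: Iris wins 7–2.
Delta vs Juno: Juno wins 6–3.
Delta vs Lumen: Lumen wins 5–4.
Delta vs Apollo: Apollo wins 6–3.
Delta vs Ember: Delta wins 5–4.
Juno vs Lumen: Juno wins 7–2.
Juno vs Apollo: Juno wins 6–3.
Juno vs Ember: Juno wins 6–3.
Lumen vs Apollo: Apollo wins 5–4.
Lumen vs Ember: Lumen wins 6–3.
Apollo vs Ember: Apollo wins 7–2.
No candidate beats all others: Iris beats Juno beats Lumen beats Iris, a majority cycle.

There is no Condorcet winner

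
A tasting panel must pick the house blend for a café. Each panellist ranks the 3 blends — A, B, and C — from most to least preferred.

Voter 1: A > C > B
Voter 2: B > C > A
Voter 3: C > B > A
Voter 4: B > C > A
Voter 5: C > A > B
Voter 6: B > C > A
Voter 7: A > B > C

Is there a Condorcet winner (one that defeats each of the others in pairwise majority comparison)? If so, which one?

Head-to-head results (7 voters total):
A vs B: B wins 4–3.
A vs C: C wins 5–2.
B vs C: B wins 4–3.
B beats each rival — A (4–3), C (4–3) — so B is the Condorcet winner.

B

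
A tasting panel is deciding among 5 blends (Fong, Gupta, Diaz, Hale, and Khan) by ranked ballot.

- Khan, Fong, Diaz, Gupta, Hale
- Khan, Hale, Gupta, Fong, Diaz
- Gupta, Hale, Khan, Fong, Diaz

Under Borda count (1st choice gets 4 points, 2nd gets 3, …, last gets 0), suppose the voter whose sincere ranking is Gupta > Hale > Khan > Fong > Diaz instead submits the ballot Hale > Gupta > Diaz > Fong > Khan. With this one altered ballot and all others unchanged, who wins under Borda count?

Borda totals with the altered ballot: Fong 5, Gupta 6, Diaz 4, Hale 7, Khan 8.
The winner is unchanged: still Khan.

Khan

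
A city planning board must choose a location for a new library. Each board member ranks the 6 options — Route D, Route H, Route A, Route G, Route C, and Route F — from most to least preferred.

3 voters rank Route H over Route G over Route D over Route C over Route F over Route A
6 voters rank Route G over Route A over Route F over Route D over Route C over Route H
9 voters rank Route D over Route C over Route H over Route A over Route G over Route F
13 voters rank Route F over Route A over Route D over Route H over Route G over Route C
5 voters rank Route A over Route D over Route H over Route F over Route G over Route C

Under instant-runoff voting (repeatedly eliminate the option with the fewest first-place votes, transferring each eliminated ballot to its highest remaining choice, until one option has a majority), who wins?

Route F

Round 1: Route F 13, Route D 9, Route G 6, Route A 5, Route H 3, Route C 0. Route C has the fewest and is eliminated.
Round 2: Route F 13, Route D 9, Route G 6, Route A 5, Route H 3. Route H has the fewest and is eliminated.
Round 3: Route F 13, Route D 9, Route G 9, Route A 5. Route A has the fewest and is eliminated.
Round 4: Route D 14, Route F 13, Route G 9. Route G has the fewest and is eliminated.
Round 5: Route F 19, Route D 17. Route F has a majority.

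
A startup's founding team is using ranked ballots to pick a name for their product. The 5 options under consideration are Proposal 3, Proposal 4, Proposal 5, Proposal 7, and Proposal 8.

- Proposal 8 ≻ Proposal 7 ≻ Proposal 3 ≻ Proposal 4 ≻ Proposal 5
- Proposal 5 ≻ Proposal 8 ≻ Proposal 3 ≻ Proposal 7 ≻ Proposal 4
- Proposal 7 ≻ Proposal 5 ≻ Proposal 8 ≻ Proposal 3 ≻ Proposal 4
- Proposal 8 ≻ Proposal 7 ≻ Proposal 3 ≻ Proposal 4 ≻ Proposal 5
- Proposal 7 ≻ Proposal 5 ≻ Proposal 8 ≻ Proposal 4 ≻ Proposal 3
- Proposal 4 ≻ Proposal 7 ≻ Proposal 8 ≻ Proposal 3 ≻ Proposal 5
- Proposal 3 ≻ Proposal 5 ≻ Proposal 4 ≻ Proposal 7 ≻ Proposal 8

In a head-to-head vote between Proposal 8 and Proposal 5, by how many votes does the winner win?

Ballots ranking Proposal 8 above Proposal 5: 3.
Ballots ranking Proposal 5 above Proposal 8: 4.
Proposal 5 wins 4–3, a margin of 1.

1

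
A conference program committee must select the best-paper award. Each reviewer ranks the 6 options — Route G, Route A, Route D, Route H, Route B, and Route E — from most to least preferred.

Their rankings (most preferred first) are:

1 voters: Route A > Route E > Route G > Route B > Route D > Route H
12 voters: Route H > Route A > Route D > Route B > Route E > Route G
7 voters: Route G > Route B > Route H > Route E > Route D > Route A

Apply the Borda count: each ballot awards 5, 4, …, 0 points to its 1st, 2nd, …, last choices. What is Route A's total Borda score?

Borda scores:
  Route G: 3 + 12·0 + 7·5 = 38
  Route A: 5 + 12·4 + 7·0 = 53
  Route D: 1 + 12·3 + 7·1 = 44
  Route H: 0 + 12·5 + 7·3 = 81
  Route B: 2 + 12·2 + 7·4 = 54
  Route E: 4 + 12·1 + 7·2 = 30

53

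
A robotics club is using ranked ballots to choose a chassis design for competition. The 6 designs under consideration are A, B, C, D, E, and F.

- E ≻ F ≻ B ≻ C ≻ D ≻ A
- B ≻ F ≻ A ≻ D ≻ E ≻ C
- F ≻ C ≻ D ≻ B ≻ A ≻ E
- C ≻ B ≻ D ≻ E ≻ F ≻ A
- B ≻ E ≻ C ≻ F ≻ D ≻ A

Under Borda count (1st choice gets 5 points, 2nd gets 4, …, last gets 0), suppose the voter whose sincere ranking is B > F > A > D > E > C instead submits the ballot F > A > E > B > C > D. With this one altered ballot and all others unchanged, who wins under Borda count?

Borda totals with the altered ballot: A 5, B 16, C 15, D 8, E 14, F 17.
The switch changes the winner from B to F.

F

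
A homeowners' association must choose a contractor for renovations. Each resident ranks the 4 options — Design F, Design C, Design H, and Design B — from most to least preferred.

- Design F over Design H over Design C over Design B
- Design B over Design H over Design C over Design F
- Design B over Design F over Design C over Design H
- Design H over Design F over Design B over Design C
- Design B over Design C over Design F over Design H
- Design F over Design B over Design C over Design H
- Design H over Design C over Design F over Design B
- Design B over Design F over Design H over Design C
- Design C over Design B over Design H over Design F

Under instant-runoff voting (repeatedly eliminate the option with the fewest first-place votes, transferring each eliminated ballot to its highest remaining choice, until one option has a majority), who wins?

Round 1: Design B 4, Design F 2, Design H 2, Design C 1. Design C has the fewest and is eliminated.
Round 2: Design B 5, Design F 2, Design H 2. Design B has a majority.

Design B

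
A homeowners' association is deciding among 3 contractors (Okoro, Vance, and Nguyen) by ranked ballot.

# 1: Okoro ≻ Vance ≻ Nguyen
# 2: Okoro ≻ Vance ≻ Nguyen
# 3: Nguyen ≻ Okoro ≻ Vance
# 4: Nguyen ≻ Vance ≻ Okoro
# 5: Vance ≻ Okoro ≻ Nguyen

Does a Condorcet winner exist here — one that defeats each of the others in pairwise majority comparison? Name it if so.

Okoro

Head-to-head results (5 voters total):
Okoro vs Vance: Okoro wins 3–2.
Okoro vs Nguyen: Okoro wins 3–2.
Vance vs Nguyen: Vance wins 3–2.
Okoro beats each rival — Vance (3–2), Nguyen (3–2) — so Okoro is the Condorcet winner.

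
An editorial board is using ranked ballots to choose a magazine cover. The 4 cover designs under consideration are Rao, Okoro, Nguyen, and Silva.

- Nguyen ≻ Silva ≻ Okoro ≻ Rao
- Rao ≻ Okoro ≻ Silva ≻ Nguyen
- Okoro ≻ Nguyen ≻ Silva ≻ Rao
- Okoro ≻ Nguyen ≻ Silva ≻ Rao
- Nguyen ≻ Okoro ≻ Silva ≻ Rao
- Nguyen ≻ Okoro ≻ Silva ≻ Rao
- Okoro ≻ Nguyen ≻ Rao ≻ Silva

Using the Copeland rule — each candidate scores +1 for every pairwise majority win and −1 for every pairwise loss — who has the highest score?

Okoro

Pairwise results:
  Rao vs Okoro: Okoro wins 6–1.
  Rao vs Nguyen: Nguyen wins 6–1.
  Rao vs Silva: Silva wins 5–2.
  Okoro vs Nguyen: Okoro wins 4–3.
  Okoro vs Silva: Okoro wins 6–1.
  Nguyen vs Silva: Nguyen wins 6–1.
Copeland scores (wins − losses):
  Rao: 0 − 3 = -3
  Okoro: 3 − 0 = 3
  Nguyen: 2 − 1 = 1
  Silva: 1 − 2 = -1
Okoro has the best Copeland score.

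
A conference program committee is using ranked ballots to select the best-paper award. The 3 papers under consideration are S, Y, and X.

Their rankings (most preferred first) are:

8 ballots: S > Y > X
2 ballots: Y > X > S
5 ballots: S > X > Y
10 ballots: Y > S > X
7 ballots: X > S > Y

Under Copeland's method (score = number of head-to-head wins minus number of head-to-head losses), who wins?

Pairwise results:
  S vs Y: S wins 20–12.
  S vs X: S wins 23–9.
  Y vs X: Y wins 20–12.
Copeland scores (wins − losses):
  S: 2 − 0 = 2
  Y: 1 − 1 = 0
  X: 0 − 2 = -2
S has the best Copeland score.

S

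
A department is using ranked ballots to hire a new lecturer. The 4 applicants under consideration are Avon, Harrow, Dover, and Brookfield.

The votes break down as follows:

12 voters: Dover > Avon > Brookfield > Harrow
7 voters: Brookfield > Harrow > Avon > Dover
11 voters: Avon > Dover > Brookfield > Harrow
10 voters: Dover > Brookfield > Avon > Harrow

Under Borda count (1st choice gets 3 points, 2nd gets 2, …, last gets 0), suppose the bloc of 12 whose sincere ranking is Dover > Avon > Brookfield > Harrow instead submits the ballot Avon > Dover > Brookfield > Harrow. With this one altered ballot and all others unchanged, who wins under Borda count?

Borda totals with the altered ballot: Avon 86, Harrow 14, Dover 76, Brookfield 64.
The switch changes the winner from Dover to Avon.

Avon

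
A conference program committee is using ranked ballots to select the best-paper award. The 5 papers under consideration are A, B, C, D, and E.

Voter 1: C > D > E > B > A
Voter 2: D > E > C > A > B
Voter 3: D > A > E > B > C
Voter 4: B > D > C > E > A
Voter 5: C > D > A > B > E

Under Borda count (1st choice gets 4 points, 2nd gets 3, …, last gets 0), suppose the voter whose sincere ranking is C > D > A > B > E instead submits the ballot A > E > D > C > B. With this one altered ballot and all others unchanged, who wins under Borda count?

Borda totals with the altered ballot: A 8, B 6, C 9, D 16, E 11.
The winner is unchanged: still D.

D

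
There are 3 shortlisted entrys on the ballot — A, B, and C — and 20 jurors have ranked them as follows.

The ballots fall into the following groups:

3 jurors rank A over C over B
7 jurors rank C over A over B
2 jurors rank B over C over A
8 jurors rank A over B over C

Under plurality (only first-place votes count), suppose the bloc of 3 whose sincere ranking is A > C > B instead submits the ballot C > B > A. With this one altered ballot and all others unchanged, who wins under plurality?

First-place totals with the altered ballot: A 8, B 2, C 10.
The switch changes the winner from A to C.

C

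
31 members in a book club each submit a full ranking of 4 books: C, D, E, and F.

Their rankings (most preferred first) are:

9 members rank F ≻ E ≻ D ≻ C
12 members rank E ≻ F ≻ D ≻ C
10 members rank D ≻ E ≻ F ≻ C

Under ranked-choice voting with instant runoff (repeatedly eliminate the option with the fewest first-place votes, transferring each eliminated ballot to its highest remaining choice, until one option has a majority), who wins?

E

Round 1: E 12, D 10, F 9, C 0. C has the fewest and is eliminated.
Round 2: E 12, D 10, F 9. F has the fewest and is eliminated.
Round 3: E 21, D 10. E has a majority.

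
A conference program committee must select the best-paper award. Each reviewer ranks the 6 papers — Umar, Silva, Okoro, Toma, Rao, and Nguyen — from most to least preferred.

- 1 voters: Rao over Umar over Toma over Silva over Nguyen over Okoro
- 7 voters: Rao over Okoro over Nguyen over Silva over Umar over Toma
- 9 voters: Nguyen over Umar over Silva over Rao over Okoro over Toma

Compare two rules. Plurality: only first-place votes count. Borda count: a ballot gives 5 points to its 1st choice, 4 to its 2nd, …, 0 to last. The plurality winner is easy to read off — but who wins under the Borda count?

Plurality first-place counts: Umar 0, Silva 0, Okoro 0, Toma 0, Rao 8, Nguyen 9 → Nguyen.
Borda totals: Umar 47, Silva 43, Okoro 37, Toma 3, Rao 58, Nguyen 67 → Nguyen.

Nguyen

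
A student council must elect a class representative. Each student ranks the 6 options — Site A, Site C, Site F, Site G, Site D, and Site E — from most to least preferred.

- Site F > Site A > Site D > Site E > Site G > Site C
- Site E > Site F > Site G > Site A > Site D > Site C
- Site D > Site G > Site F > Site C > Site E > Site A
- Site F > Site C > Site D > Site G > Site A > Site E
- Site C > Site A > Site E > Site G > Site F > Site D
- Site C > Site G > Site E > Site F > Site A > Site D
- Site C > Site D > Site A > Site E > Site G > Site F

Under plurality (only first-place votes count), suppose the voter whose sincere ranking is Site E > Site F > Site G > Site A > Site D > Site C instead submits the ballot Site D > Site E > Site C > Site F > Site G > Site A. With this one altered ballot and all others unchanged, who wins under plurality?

Site C

First-place totals with the altered ballot: Site A 0, Site C 3, Site F 2, Site G 0, Site D 2, Site E 0.
The winner is unchanged: still Site C.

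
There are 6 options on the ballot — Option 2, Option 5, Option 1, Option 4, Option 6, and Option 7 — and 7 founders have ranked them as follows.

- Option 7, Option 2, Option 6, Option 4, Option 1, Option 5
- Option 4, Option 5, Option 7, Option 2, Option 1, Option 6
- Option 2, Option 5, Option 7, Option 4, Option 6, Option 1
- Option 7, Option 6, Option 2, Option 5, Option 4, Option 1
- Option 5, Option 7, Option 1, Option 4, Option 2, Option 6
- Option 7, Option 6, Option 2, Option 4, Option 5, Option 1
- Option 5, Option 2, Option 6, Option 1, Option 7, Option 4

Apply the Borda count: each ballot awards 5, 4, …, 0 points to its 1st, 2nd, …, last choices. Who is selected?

Option 7

Borda scores:
  Option 2: 4 + 2 + 5 + 3 + 1 + 3 + 4 = 22
  Option 5: 0 + 4 + 4 + 2 + 5 + 1 + 5 = 21
  Option 1: 1 + 1 + 0 + 0 + 3 + 0 + 2 = 7
  Option 4: 2 + 5 + 2 + 1 + 2 + 2 + 0 = 14
  Option 6: 3 + 0 + 1 + 4 + 0 + 4 + 3 = 15
  Option 7: 5 + 3 + 3 + 5 + 4 + 5 + 1 = 26
Option 7 has the highest total.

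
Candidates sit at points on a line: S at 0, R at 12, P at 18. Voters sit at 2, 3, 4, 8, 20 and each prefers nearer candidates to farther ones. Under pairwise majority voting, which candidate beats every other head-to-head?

With single-peaked preferences on a line, the Condorcet winner is the candidate closest to the median voter.
The median voter (position 4) is closest to S at 0.
Check: S vs R — voters closer to S: 3 of 5.

S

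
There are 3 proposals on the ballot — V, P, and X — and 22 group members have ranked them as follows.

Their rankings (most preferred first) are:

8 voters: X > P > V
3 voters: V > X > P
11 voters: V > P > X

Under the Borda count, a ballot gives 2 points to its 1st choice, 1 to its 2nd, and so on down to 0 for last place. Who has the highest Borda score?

V

Borda scores:
  V: 8·0 + 3·2 + 11·2 = 28
  P: 8·1 + 3·0 + 11·1 = 19
  X: 8·2 + 3·1 + 11·0 = 19
V has the highest total.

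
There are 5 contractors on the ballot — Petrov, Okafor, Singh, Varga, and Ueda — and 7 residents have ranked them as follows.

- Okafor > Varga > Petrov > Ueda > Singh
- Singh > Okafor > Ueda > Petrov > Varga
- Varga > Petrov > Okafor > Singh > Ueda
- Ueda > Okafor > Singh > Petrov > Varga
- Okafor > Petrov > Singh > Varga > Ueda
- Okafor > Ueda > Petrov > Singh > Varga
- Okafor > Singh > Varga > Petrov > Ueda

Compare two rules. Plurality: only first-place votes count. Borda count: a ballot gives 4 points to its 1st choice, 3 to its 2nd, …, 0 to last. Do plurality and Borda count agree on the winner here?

Plurality first-place counts: Petrov 0, Okafor 4, Singh 1, Varga 1, Ueda 1 → Okafor.
Borda totals: Petrov 13, Okafor 24, Singh 13, Varga 10, Ueda 10 → Okafor.
The two rules agree on Okafor.

Yes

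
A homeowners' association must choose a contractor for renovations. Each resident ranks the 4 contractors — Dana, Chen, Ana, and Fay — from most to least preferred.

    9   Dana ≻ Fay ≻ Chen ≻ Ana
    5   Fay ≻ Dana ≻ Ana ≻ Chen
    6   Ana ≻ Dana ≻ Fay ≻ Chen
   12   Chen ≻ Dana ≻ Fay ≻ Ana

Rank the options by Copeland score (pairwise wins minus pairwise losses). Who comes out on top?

Dana

Pairwise results:
  Dana vs Chen: Dana wins 20–12.
  Dana vs Ana: Dana wins 26–6.
  Dana vs Fay: Dana wins 27–5.
  Chen vs Ana: Chen wins 21–11.
  Chen vs Fay: Fay wins 20–12.
  Ana vs Fay: Fay wins 26–6.
Copeland scores (wins − losses):
  Dana: 3 − 0 = 3
  Chen: 1 − 2 = -1
  Ana: 0 − 3 = -3
  Fay: 2 − 1 = 1
Dana has the best Copeland score.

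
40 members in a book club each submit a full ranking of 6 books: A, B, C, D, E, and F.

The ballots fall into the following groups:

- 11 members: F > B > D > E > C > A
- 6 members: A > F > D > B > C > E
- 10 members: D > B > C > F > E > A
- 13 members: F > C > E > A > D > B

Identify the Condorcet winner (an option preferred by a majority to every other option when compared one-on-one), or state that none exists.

Head-to-head results (40 voters total):
A vs B: B wins 21–19.
A vs C: C wins 34–6.
A vs D: D wins 21–19.
A vs E: E wins 34–6.
A vs F: F wins 34–6.
B vs C: B wins 27–13.
B vs D: D wins 29–11.
B vs E: B wins 27–13.
B vs F: F wins 30–10.
C vs D: D wins 27–13.
C vs E: C wins 29–11.
C vs F: F wins 30–10.
D vs E: D wins 27–13.
D vs F: F wins 30–10.
E vs F: F wins 40–0.
F beats each rival — A (34–6), B (30–10), C (30–10), D (30–10), E (40–0) — so F is the Condorcet winner.

F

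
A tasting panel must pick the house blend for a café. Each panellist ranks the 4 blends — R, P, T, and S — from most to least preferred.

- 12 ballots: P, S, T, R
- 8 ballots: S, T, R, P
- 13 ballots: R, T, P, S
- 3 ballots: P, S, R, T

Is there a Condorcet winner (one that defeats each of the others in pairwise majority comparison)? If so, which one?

Head-to-head results (36 voters total):
R vs P: R wins 21–15.
R vs T: T wins 20–16.
R vs S: S wins 23–13.
P vs T: T wins 21–15.
P vs S: P wins 28–8.
T vs S: S wins 23–13.
No candidate beats all others: R beats P beats S beats R, a majority cycle.

No Condorcet winner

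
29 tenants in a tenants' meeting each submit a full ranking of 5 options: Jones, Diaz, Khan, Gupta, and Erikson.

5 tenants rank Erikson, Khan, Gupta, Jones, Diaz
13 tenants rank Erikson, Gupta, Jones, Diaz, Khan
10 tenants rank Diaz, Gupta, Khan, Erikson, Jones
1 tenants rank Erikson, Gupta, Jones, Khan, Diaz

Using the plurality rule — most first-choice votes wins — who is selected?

First-place vote totals:
  Jones: 0
  Diaz: 10
  Khan: 0
  Gupta: 0
  Erikson: 19
Erikson has the most first-place votes.

Erikson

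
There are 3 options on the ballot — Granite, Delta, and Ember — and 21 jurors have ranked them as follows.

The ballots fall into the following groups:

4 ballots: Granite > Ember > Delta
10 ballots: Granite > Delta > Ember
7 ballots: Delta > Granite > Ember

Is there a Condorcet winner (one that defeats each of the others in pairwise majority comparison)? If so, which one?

Granite

Head-to-head results (21 voters total):
Granite vs Delta: Granite wins 14–7.
Granite vs Ember: Granite wins 21–0.
Delta vs Ember: Delta wins 17–4.
Granite beats each rival — Delta (14–7), Ember (21–0) — so Granite is the Condorcet winner.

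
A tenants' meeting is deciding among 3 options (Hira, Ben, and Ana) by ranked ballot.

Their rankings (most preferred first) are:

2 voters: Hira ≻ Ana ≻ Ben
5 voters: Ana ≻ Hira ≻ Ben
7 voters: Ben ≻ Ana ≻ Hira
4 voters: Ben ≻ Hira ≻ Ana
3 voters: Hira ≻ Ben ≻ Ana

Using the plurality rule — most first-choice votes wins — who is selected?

Ben

First-place vote totals:
  Hira: 5
  Ben: 11
  Ana: 5
Ben has the most first-place votes.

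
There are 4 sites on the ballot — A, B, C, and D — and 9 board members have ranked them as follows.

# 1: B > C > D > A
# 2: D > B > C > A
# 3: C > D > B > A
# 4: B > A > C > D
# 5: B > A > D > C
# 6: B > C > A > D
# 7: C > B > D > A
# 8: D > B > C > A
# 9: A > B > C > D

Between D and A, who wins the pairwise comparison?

Ballots ranking D above A: 5.
Ballots ranking A above D: 4.
D wins the head-to-head, 5–4.

D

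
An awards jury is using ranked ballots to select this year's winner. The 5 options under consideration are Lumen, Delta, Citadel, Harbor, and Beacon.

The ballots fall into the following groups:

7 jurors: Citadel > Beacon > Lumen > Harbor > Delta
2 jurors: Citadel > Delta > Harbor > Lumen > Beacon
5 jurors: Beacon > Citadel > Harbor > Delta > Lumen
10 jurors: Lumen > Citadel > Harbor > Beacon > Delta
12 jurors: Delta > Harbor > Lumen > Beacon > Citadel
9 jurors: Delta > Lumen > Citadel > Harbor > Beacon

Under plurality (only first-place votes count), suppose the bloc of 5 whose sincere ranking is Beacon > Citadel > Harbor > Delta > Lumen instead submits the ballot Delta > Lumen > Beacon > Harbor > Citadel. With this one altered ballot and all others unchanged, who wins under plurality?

Delta

First-place totals with the altered ballot: Lumen 10, Delta 26, Citadel 9, Harbor 0, Beacon 0.
The winner is unchanged: still Delta.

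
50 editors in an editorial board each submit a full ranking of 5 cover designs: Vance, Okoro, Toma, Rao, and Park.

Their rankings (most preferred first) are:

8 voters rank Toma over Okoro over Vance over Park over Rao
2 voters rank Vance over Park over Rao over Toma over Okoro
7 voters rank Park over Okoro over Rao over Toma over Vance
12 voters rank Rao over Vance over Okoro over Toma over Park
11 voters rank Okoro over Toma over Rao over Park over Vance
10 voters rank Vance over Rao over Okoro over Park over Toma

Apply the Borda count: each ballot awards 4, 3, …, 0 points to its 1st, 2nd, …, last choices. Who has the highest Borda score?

Okoro

Borda scores:
  Vance: 8·2 + 2·4 + 7·0 + 12·3 + 11·0 + 10·4 = 100
  Okoro: 8·3 + 2·0 + 7·3 + 12·2 + 11·4 + 10·2 = 133
  Toma: 8·4 + 2·1 + 7·1 + 12·1 + 11·3 + 10·0 = 86
  Rao: 8·0 + 2·2 + 7·2 + 12·4 + 11·2 + 10·3 = 118
  Park: 8·1 + 2·3 + 7·4 + 12·0 + 11·1 + 10·1 = 63
Okoro has the highest total.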